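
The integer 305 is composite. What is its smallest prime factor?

305 is odd.
Digit sum 8, not divisible by 3.
Ends in 5: divisible by 5.

5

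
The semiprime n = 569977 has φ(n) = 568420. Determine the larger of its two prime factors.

971

φ(n) = (p−1)(q−1) = n − (p+q) + 1, so p + q = 569977 − 568420 + 1 = 1558.
p and q are the roots of t² − 1558t + 569977 = 0.
Discriminant: 1558² − 4·569977 = 2427364 − 2279908 = 147456; √147456 = 384.
q = (1558 − 384)/2 = 587, p = (1558 + 384)/2 = 971.
Check: 587 · 971 = 569977.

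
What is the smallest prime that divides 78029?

7

78029 is odd.
Digit sum 26, not divisible by 3.
Ends in 9: not divisible by 5.
7: 78029 = 7·11147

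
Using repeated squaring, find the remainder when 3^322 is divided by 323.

264

3^1 ≡ 3 (mod 323)
3^2 ≡ 3^2 = 9 ≡ 9 (mod 323)
3^4 ≡ 9^2 = 81 ≡ 81 (mod 323)
3^8 ≡ 81^2 = 6561 ≡ 101 (mod 323)
3^16 ≡ 101^2 = 10201 ≡ 188 (mod 323)
3^32 ≡ 188^2 = 35344 ≡ 137 (mod 323)
3^64 ≡ 137^2 = 18769 ≡ 35 (mod 323)
3^128 ≡ 35^2 = 1225 ≡ 256 (mod 323)
3^256 ≡ 256^2 = 65536 ≡ 290 (mod 323)
322 = 256 + 64 + 2 in binary powers of 2.
So 3^322 ≡ 290 · 35 · 9 ≡ 264 (mod 323).
Since 264 ≠ 1, base 3 is a Fermat witness: 323 is composite.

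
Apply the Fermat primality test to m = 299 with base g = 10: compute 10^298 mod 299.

10^1 ≡ 10 (mod 299)
10^2 ≡ 10^2 = 100 ≡ 100 (mod 299)
10^4 ≡ 100^2 = 10000 ≡ 133 (mod 299)
10^8 ≡ 133^2 = 17689 ≡ 48 (mod 299)
10^16 ≡ 48^2 = 2304 ≡ 211 (mod 299)
10^32 ≡ 211^2 = 44521 ≡ 269 (mod 299)
10^64 ≡ 269^2 = 72361 ≡ 3 (mod 299)
10^128 ≡ 3^2 = 9 ≡ 9 (mod 299)
10^256 ≡ 9^2 = 81 ≡ 81 (mod 299)
298 = 256 + 32 + 8 + 2 in binary powers of 2.
So 10^298 ≡ 81 · 269 · 48 · 100 ≡ 289 (mod 299).
Since 289 ≠ 1, base 10 is a Fermat witness: 299 is composite.

289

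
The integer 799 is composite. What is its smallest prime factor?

17

799 is odd.
Digit sum 25, not divisible by 3.
Ends in 9: not divisible by 5.
7: 799 = 7·114 + 1
11: 799 = 11·72 + 7
13: 799 = 13·61 + 6
17: 799 = 17·47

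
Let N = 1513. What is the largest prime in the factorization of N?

1513 = 17 · 89
89 is prime.
So 1513 = 17 · 89; the largest prime factor is 89.

89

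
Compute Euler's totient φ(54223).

48384

Factor: 54223 = 13 · 43 · 97.
φ(54223) = (13−1) · (43−1) · (97−1) = 12 · 42 · 96 = 48384.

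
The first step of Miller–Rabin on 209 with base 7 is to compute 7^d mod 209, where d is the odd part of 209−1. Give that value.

178

209 − 1 = 208 = 2^4 · 13, so d = 13.
7^1 ≡ 7 (mod 209)
7^2 ≡ 7^2 = 49 ≡ 49 (mod 209)
7^4 ≡ 49^2 = 2401 ≡ 102 (mod 209)
7^8 ≡ 102^2 = 10404 ≡ 163 (mod 209)
13 = 8 + 4 + 1 in binary powers of 2.
So 7^13 ≡ 163 · 102 · 7 ≡ 178 (mod 209).
Squaring chain: 178 → 125 → 159 → 201; never reaches −1, so base 7 is a Miller–Rabin witness that 209 is composite.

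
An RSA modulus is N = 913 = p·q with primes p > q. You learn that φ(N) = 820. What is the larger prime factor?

83

φ(n) = (p−1)(q−1) = n − (p+q) + 1, so p + q = 913 − 820 + 1 = 94.
p and q are the roots of t² − 94t + 913 = 0.
Discriminant: 94² − 4·913 = 8836 − 3652 = 5184; √5184 = 72.
q = (94 − 72)/2 = 11, p = (94 + 72)/2 = 83.
Check: 11 · 83 = 913.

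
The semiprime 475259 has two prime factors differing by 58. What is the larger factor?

Since p = q + 58, we have 475259 = q(q + 58), so q² + 58q − 475259 = 0.
Discriminant: 58² + 4·475259 = 3364 + 1901036 = 1904400; √1904400 = 1380.
q = (−58 + 1380)/2 = 661, and p = q + 58 = 719.
Check: 661 · 719 = 475259.

719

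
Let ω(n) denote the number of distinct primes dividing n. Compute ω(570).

4

570 = 2 · 285
285 = 3 · 95
95 = 5 · 19
570 = 2 · 3 · 5 · 19, which has 4 distinct prime factors.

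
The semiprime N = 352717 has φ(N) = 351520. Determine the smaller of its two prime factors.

φ(n) = (p−1)(q−1) = n − (p+q) + 1, so p + q = 352717 − 351520 + 1 = 1198.
p and q are the roots of t² − 1198t + 352717 = 0.
Discriminant: 1198² − 4·352717 = 1435204 − 1410868 = 24336; √24336 = 156.
q = (1198 − 156)/2 = 521, p = (1198 + 156)/2 = 677.
Check: 521 · 677 = 352717.

521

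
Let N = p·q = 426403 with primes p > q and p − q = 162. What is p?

Since p = q + 162, we have 426403 = q(q + 162), so q² + 162q − 426403 = 0.
Discriminant: 162² + 4·426403 = 26244 + 1705612 = 1731856; √1731856 = 1316.
q = (−162 + 1316)/2 = 577, and p = q + 162 = 739.
Check: 577 · 739 = 426403.

739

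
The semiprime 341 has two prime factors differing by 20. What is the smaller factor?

Since p = q + 20, we have 341 = q(q + 20), so q² + 20q − 341 = 0.
Discriminant: 20² + 4·341 = 400 + 1364 = 1764; √1764 = 42.
q = (−20 + 42)/2 = 11, and p = q + 20 = 31.
Check: 11 · 31 = 341.

11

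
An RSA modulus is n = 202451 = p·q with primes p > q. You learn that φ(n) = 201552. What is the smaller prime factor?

443

φ(n) = (p−1)(q−1) = n − (p+q) + 1, so p + q = 202451 − 201552 + 1 = 900.
p and q are the roots of t² − 900t + 202451 = 0.
Discriminant: 900² − 4·202451 = 810000 − 809804 = 196; √196 = 14.
q = (900 − 14)/2 = 443, p = (900 + 14)/2 = 457.
Check: 443 · 457 = 202451.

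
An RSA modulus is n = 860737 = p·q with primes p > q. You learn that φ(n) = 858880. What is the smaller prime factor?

881

φ(n) = (p−1)(q−1) = n − (p+q) + 1, so p + q = 860737 − 858880 + 1 = 1858.
p and q are the roots of t² − 1858t + 860737 = 0.
Discriminant: 1858² − 4·860737 = 3452164 − 3442948 = 9216; √9216 = 96.
q = (1858 − 96)/2 = 881, p = (1858 + 96)/2 = 977.
Check: 881 · 977 = 860737.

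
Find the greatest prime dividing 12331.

59

12331 = 11 · 1121
1121 = 19 · 59
59 is prime.
So 12331 = 11 · 19 · 59; the largest prime factor is 59.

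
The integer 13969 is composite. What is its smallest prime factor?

61

13969 is odd.
Digit sum 28, not divisible by 3.
Ends in 9: not divisible by 5.
7: 13969 = 7·1995 + 4
11: 13969 = 11·1269 + 10
13: 13969 = 13·1074 + 7
17: 13969 = 17·821 + 12
19: 13969 = 19·735 + 4
23: 13969 = 23·607 + 8
29: 13969 = 29·481 + 20
31: 13969 = 31·450 + 19
37: 13969 = 37·377 + 20
41: 13969 = 41·340 + 29
43: 13969 = 43·324 + 37
47: 13969 = 47·297 + 10
53: 13969 = 53·263 + 30
59: 13969 = 59·236 + 45
61: 13969 = 61·229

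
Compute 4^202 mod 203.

123

4^1 ≡ 4 (mod 203)
4^2 ≡ 4^2 = 16 ≡ 16 (mod 203)
4^4 ≡ 16^2 = 256 ≡ 53 (mod 203)
4^8 ≡ 53^2 = 2809 ≡ 170 (mod 203)
4^16 ≡ 170^2 = 28900 ≡ 74 (mod 203)
4^32 ≡ 74^2 = 5476 ≡ 198 (mod 203)
4^64 ≡ 198^2 = 39204 ≡ 25 (mod 203)
4^128 ≡ 25^2 = 625 ≡ 16 (mod 203)
202 = 128 + 64 + 8 + 2 in binary powers of 2.
So 4^202 ≡ 16 · 25 · 170 · 16 ≡ 123 (mod 203).
Since 123 ≠ 1, base 4 is a Fermat witness: 203 is composite.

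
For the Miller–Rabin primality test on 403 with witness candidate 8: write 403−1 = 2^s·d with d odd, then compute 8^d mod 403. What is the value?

403 − 1 = 402 = 2^1 · 201, so d = 201.
8^1 ≡ 8 (mod 403)
8^2 ≡ 8^2 = 64 ≡ 64 (mod 403)
8^4 ≡ 64^2 = 4096 ≡ 66 (mod 403)
8^8 ≡ 66^2 = 4356 ≡ 326 (mod 403)
8^16 ≡ 326^2 = 106276 ≡ 287 (mod 403)
8^32 ≡ 287^2 = 82369 ≡ 157 (mod 403)
8^64 ≡ 157^2 = 24649 ≡ 66 (mod 403)
8^128 ≡ 66^2 = 4356 ≡ 326 (mod 403)
201 = 128 + 64 + 8 + 1 in binary powers of 2.
So 8^201 ≡ 326 · 66 · 326 · 8 ≡ 8 (mod 403).
Squaring chain: 8; never reaches −1, so base 8 is a Miller–Rabin witness that 403 is composite.

8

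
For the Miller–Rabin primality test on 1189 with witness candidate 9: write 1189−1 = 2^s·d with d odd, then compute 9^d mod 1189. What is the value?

91

1189 − 1 = 1188 = 2^2 · 297, so d = 297.
9^1 ≡ 9 (mod 1189)
9^2 ≡ 9^2 = 81 ≡ 81 (mod 1189)
9^4 ≡ 81^2 = 6561 ≡ 616 (mod 1189)
9^8 ≡ 616^2 = 379456 ≡ 165 (mod 1189)
9^16 ≡ 165^2 = 27225 ≡ 1067 (mod 1189)
9^32 ≡ 1067^2 = 1138489 ≡ 616 (mod 1189)
9^64 ≡ 616^2 = 379456 ≡ 165 (mod 1189)
9^128 ≡ 165^2 = 27225 ≡ 1067 (mod 1189)
9^256 ≡ 1067^2 = 1138489 ≡ 616 (mod 1189)
297 = 256 + 32 + 8 + 1 in binary powers of 2.
So 9^297 ≡ 616 · 616 · 165 · 9 ≡ 91 (mod 1189).
Squaring chain: 91 → 1147; never reaches −1, so base 9 is a Miller–Rabin witness that 1189 is composite.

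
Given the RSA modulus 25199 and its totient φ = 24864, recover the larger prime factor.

φ(n) = (p−1)(q−1) = n − (p+q) + 1, so p + q = 25199 − 24864 + 1 = 336.
p and q are the roots of t² − 336t + 25199 = 0.
Discriminant: 336² − 4·25199 = 112896 − 100796 = 12100; √12100 = 110.
q = (336 − 110)/2 = 113, p = (336 + 110)/2 = 223.
Check: 113 · 223 = 25199.

223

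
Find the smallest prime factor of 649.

11

649 is odd.
Digit sum 19, not divisible by 3.
Ends in 9: not divisible by 5.
7: 649 = 7·92 + 5
11: 649 = 11·59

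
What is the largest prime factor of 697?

697 = 17 · 41
41 is prime.
So 697 = 17 · 41; the largest prime factor is 41.

41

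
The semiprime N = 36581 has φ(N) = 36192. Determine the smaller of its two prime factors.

157

φ(n) = (p−1)(q−1) = n − (p+q) + 1, so p + q = 36581 − 36192 + 1 = 390.
p and q are the roots of t² − 390t + 36581 = 0.
Discriminant: 390² − 4·36581 = 152100 − 146324 = 5776; √5776 = 76.
q = (390 − 76)/2 = 157, p = (390 + 76)/2 = 233.
Check: 157 · 233 = 36581.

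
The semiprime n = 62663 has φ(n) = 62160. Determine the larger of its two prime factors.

φ(n) = (p−1)(q−1) = n − (p+q) + 1, so p + q = 62663 − 62160 + 1 = 504.
p and q are the roots of t² − 504t + 62663 = 0.
Discriminant: 504² − 4·62663 = 254016 − 250652 = 3364; √3364 = 58.
q = (504 − 58)/2 = 223, p = (504 + 58)/2 = 281.
Check: 223 · 281 = 62663.

281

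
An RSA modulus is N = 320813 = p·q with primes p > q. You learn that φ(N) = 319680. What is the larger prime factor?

φ(n) = (p−1)(q−1) = n − (p+q) + 1, so p + q = 320813 − 319680 + 1 = 1134.
p and q are the roots of t² − 1134t + 320813 = 0.
Discriminant: 1134² − 4·320813 = 1285956 − 1283252 = 2704; √2704 = 52.
q = (1134 − 52)/2 = 541, p = (1134 + 52)/2 = 593.
Check: 541 · 593 = 320813.

593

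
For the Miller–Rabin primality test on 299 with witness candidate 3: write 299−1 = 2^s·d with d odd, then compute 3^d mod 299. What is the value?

269

299 − 1 = 298 = 2^1 · 149, so d = 149.
3^1 ≡ 3 (mod 299)
3^2 ≡ 3^2 = 9 ≡ 9 (mod 299)
3^4 ≡ 9^2 = 81 ≡ 81 (mod 299)
3^8 ≡ 81^2 = 6561 ≡ 282 (mod 299)
3^16 ≡ 282^2 = 79524 ≡ 289 (mod 299)
3^32 ≡ 289^2 = 83521 ≡ 100 (mod 299)
3^64 ≡ 100^2 = 10000 ≡ 133 (mod 299)
3^128 ≡ 133^2 = 17689 ≡ 48 (mod 299)
149 = 128 + 16 + 4 + 1 in binary powers of 2.
So 3^149 ≡ 48 · 289 · 81 · 3 ≡ 269 (mod 299).
Squaring chain: 269; never reaches −1, so base 3 is a Miller–Rabin witness that 299 is composite.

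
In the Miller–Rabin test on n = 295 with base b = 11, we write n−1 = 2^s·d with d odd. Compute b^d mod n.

295 − 1 = 294 = 2^1 · 147, so d = 147.
11^1 ≡ 11 (mod 295)
11^2 ≡ 11^2 = 121 ≡ 121 (mod 295)
11^4 ≡ 121^2 = 14641 ≡ 186 (mod 295)
11^8 ≡ 186^2 = 34596 ≡ 81 (mod 295)
11^16 ≡ 81^2 = 6561 ≡ 71 (mod 295)
11^32 ≡ 71^2 = 5041 ≡ 26 (mod 295)
11^64 ≡ 26^2 = 676 ≡ 86 (mod 295)
11^128 ≡ 86^2 = 7396 ≡ 21 (mod 295)
147 = 128 + 16 + 2 + 1 in binary powers of 2.
So 11^147 ≡ 21 · 71 · 121 · 11 ≡ 56 (mod 295).
Squaring chain: 56; never reaches −1, so base 11 is a Miller–Rabin witness that 295 is composite.

56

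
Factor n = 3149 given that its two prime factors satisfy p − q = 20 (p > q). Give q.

47

Since p = q + 20, we have 3149 = q(q + 20), so q² + 20q − 3149 = 0.
Discriminant: 20² + 4·3149 = 400 + 12596 = 12996; √12996 = 114.
q = (−20 + 114)/2 = 47, and p = q + 20 = 67.
Check: 47 · 67 = 3149.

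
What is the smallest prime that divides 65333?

65333 is odd.
Digit sum 20, not divisible by 3.
Ends in 3: not divisible by 5.
7: 65333 = 7·9333 + 2
11: 65333 = 11·5939 + 4
13: 65333 = 13·5025 + 8
17: 65333 = 17·3843 + 2
19: 65333 = 19·3438 + 11
23: 65333 = 23·2840 + 13
29: 65333 = 29·2252 + 25
31: 65333 = 31·2107 + 16
37: 65333 = 37·1765 + 28
41: 65333 = 41·1593 + 20
43: 65333 = 43·1519 + 16
47: 65333 = 47·1390 + 3
53: 65333 = 53·1232 + 37
59: 65333 = 59·1107 + 20
61: 65333 = 61·1071 + 2
67: 65333 = 67·975 + 8
71: 65333 = 71·920 + 13
73: 65333 = 73·894 + 71
79: 65333 = 79·827

79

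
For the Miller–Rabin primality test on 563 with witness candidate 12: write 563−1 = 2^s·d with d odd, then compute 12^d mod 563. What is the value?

563 − 1 = 562 = 2^1 · 281, so d = 281.
12^1 ≡ 12 (mod 563)
12^2 ≡ 12^2 = 144 ≡ 144 (mod 563)
12^4 ≡ 144^2 = 20736 ≡ 468 (mod 563)
12^8 ≡ 468^2 = 219024 ≡ 17 (mod 563)
12^16 ≡ 17^2 = 289 ≡ 289 (mod 563)
12^32 ≡ 289^2 = 83521 ≡ 197 (mod 563)
12^64 ≡ 197^2 = 38809 ≡ 525 (mod 563)
12^128 ≡ 525^2 = 275625 ≡ 318 (mod 563)
12^256 ≡ 318^2 = 101124 ≡ 347 (mod 563)
281 = 256 + 16 + 8 + 1 in binary powers of 2.
So 12^281 ≡ 347 · 289 · 17 · 12 ≡ 1 (mod 563).
Since 12^d ≡ 1 (mod 563), base 12 does not prove 563 composite.

1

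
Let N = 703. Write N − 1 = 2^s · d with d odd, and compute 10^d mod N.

75

703 − 1 = 702 = 2^1 · 351, so d = 351.
10^1 ≡ 10 (mod 703)
10^2 ≡ 10^2 = 100 ≡ 100 (mod 703)
10^4 ≡ 100^2 = 10000 ≡ 158 (mod 703)
10^8 ≡ 158^2 = 24964 ≡ 359 (mod 703)
10^16 ≡ 359^2 = 128881 ≡ 232 (mod 703)
10^32 ≡ 232^2 = 53824 ≡ 396 (mod 703)
10^64 ≡ 396^2 = 156816 ≡ 47 (mod 703)
10^128 ≡ 47^2 = 2209 ≡ 100 (mod 703)
10^256 ≡ 100^2 = 10000 ≡ 158 (mod 703)
351 = 256 + 64 + 16 + 8 + 4 + 2 + 1 in binary powers of 2.
So 10^351 ≡ 158 · 47 · 232 · 359 · 158 · 100 · 10 ≡ 75 (mod 703).
Squaring chain: 75; never reaches −1, so base 10 is a Miller–Rabin witness that 703 is composite.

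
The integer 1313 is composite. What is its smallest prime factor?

13

1313 is odd.
Digit sum 8, not divisible by 3.
Ends in 3: not divisible by 5.
7: 1313 = 7·187 + 4
11: 1313 = 11·119 + 4
13: 1313 = 13·101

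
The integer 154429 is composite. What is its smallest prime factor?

154429 is odd.
Digit sum 25, not divisible by 3.
Ends in 9: not divisible by 5.
7: 154429 = 7·22061 + 2
11: 154429 = 11·14039

11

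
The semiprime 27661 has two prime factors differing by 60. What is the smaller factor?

139

Since p = q + 60, we have 27661 = q(q + 60), so q² + 60q − 27661 = 0.
Discriminant: 60² + 4·27661 = 3600 + 110644 = 114244; √114244 = 338.
q = (−60 + 338)/2 = 139, and p = q + 60 = 199.
Check: 139 · 199 = 27661.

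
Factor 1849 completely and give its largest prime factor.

1849 = 43 · 43
43 = 43 · 1
So 1849 = 43^2; the largest prime factor is 43.

43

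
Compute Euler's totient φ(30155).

23328

Factor: 30155 = 5 · 37 · 163.
φ(30155) = (5−1) · (37−1) · (163−1) = 4 · 36 · 162 = 23328.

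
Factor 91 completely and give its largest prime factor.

13

91 = 7 · 13
13 is prime.
So 91 = 7 · 13; the largest prime factor is 13.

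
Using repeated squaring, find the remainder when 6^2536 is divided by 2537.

6^1 ≡ 6 (mod 2537)
6^2 ≡ 6^2 = 36 ≡ 36 (mod 2537)
6^4 ≡ 36^2 = 1296 ≡ 1296 (mod 2537)
6^8 ≡ 1296^2 = 1679616 ≡ 122 (mod 2537)
6^16 ≡ 122^2 = 14884 ≡ 2199 (mod 2537)
6^32 ≡ 2199^2 = 4835601 ≡ 79 (mod 2537)
6^64 ≡ 79^2 = 6241 ≡ 1167 (mod 2537)
6^128 ≡ 1167^2 = 1361889 ≡ 2057 (mod 2537)
6^256 ≡ 2057^2 = 4231249 ≡ 2070 (mod 2537)
6^512 ≡ 2070^2 = 4284900 ≡ 2444 (mod 2537)
6^1024 ≡ 2444^2 = 5973136 ≡ 1038 (mod 2537)
6^2048 ≡ 1038^2 = 1077444 ≡ 1756 (mod 2537)
2536 = 2048 + 256 + 128 + 64 + 32 + 8 in binary powers of 2.
So 6^2536 ≡ 1756 · 2070 · 2057 · 1167 · 79 · 122 ≡ 2113 (mod 2537).
Since 2113 ≠ 1, base 6 is a Fermat witness: 2537 is composite.

2113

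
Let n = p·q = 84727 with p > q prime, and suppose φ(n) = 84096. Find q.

φ(n) = (p−1)(q−1) = n − (p+q) + 1, so p + q = 84727 − 84096 + 1 = 632.
p and q are the roots of t² − 632t + 84727 = 0.
Discriminant: 632² − 4·84727 = 399424 − 338908 = 60516; √60516 = 246.
q = (632 − 246)/2 = 193, p = (632 + 246)/2 = 439.
Check: 193 · 439 = 84727.

193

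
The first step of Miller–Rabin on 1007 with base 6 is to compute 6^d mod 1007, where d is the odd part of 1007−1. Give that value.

700

1007 − 1 = 1006 = 2^1 · 503, so d = 503.
6^1 ≡ 6 (mod 1007)
6^2 ≡ 6^2 = 36 ≡ 36 (mod 1007)
6^4 ≡ 36^2 = 1296 ≡ 289 (mod 1007)
6^8 ≡ 289^2 = 83521 ≡ 947 (mod 1007)
6^16 ≡ 947^2 = 896809 ≡ 579 (mod 1007)
6^32 ≡ 579^2 = 335241 ≡ 917 (mod 1007)
6^64 ≡ 917^2 = 840889 ≡ 44 (mod 1007)
6^128 ≡ 44^2 = 1936 ≡ 929 (mod 1007)
6^256 ≡ 929^2 = 863041 ≡ 42 (mod 1007)
503 = 256 + 128 + 64 + 32 + 16 + 4 + 2 + 1 in binary powers of 2.
So 6^503 ≡ 42 · 929 · 44 · 917 · 579 · 289 · 36 · 6 ≡ 700 (mod 1007).
Squaring chain: 700; never reaches −1, so base 6 is a Miller–Rabin witness that 1007 is composite.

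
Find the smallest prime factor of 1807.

1807 is odd.
Digit sum 16, not divisible by 3.
Ends in 7: not divisible by 5.
7: 1807 = 7·258 + 1
11: 1807 = 11·164 + 3
13: 1807 = 13·139

13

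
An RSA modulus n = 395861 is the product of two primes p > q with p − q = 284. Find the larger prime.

Since p = q + 284, we have 395861 = q(q + 284), so q² + 284q − 395861 = 0.
Discriminant: 284² + 4·395861 = 80656 + 1583444 = 1664100; √1664100 = 1290.
q = (−284 + 1290)/2 = 503, and p = q + 284 = 787.
Check: 503 · 787 = 395861.

787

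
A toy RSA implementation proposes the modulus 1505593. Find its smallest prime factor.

1505593 is odd.
Digit sum 28, not divisible by 3.
Ends in 3: not divisible by 5.
7: 1505593 = 7·215084 + 5
11: 1505593 = 11·136872 + 1
13: 1505593 = 13·115814 + 11
17: 1505593 = 17·88564 + 5
19: 1505593 = 19·79241 + 14
23: 1505593 = 23·65460 + 13
29: 1505593 = 29·51917

29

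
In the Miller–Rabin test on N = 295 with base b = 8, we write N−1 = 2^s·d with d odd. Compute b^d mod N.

295 − 1 = 294 = 2^1 · 147, so d = 147.
8^1 ≡ 8 (mod 295)
8^2 ≡ 8^2 = 64 ≡ 64 (mod 295)
8^4 ≡ 64^2 = 4096 ≡ 261 (mod 295)
8^8 ≡ 261^2 = 68121 ≡ 271 (mod 295)
8^16 ≡ 271^2 = 73441 ≡ 281 (mod 295)
8^32 ≡ 281^2 = 78961 ≡ 196 (mod 295)
8^64 ≡ 196^2 = 38416 ≡ 66 (mod 295)
8^128 ≡ 66^2 = 4356 ≡ 226 (mod 295)
147 = 128 + 16 + 2 + 1 in binary powers of 2.
So 8^147 ≡ 226 · 281 · 64 · 8 ≡ 172 (mod 295).
Squaring chain: 172; never reaches −1, so base 8 is a Miller–Rabin witness that 295 is composite.

172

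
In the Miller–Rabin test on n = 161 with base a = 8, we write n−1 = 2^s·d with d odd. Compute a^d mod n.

161 − 1 = 160 = 2^5 · 5, so d = 5.
8^1 ≡ 8 (mod 161)
8^2 ≡ 8^2 = 64 ≡ 64 (mod 161)
8^4 ≡ 64^2 = 4096 ≡ 71 (mod 161)
5 = 4 + 1 in binary powers of 2.
So 8^5 ≡ 71 · 8 ≡ 85 (mod 161).
Squaring chain: 85 → 141 → 78 → 127 → 29; never reaches −1, so base 8 is a Miller–Rabin witness that 161 is composite.

85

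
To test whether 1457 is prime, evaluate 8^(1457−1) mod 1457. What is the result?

8^1 ≡ 8 (mod 1457)
8^2 ≡ 8^2 = 64 ≡ 64 (mod 1457)
8^4 ≡ 64^2 = 4096 ≡ 1182 (mod 1457)
8^8 ≡ 1182^2 = 1397124 ≡ 1318 (mod 1457)
8^16 ≡ 1318^2 = 1737124 ≡ 380 (mod 1457)
8^32 ≡ 380^2 = 144400 ≡ 157 (mod 1457)
8^64 ≡ 157^2 = 24649 ≡ 1337 (mod 1457)
8^128 ≡ 1337^2 = 1787569 ≡ 1287 (mod 1457)
8^256 ≡ 1287^2 = 1656369 ≡ 1217 (mod 1457)
8^512 ≡ 1217^2 = 1481089 ≡ 777 (mod 1457)
8^1024 ≡ 777^2 = 603729 ≡ 531 (mod 1457)
1456 = 1024 + 256 + 128 + 32 + 16 in binary powers of 2.
So 8^1456 ≡ 531 · 1217 · 1287 · 157 · 380 ≡ 1093 (mod 1457).
Since 1093 ≠ 1, base 8 is a Fermat witness: 1457 is composite.

1093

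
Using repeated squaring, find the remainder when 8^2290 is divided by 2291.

2039

8^1 ≡ 8 (mod 2291)
8^2 ≡ 8^2 = 64 ≡ 64 (mod 2291)
8^4 ≡ 64^2 = 4096 ≡ 1805 (mod 2291)
8^8 ≡ 1805^2 = 3258025 ≡ 223 (mod 2291)
8^16 ≡ 223^2 = 49729 ≡ 1618 (mod 2291)
8^32 ≡ 1618^2 = 2617924 ≡ 1602 (mod 2291)
8^64 ≡ 1602^2 = 2566404 ≡ 484 (mod 2291)
8^128 ≡ 484^2 = 234256 ≡ 574 (mod 2291)
8^256 ≡ 574^2 = 329476 ≡ 1863 (mod 2291)
8^512 ≡ 1863^2 = 3470769 ≡ 2195 (mod 2291)
8^1024 ≡ 2195^2 = 4818025 ≡ 52 (mod 2291)
8^2048 ≡ 52^2 = 2704 ≡ 413 (mod 2291)
2290 = 2048 + 128 + 64 + 32 + 16 + 2 in binary powers of 2.
So 8^2290 ≡ 413 · 574 · 484 · 1602 · 1618 · 64 ≡ 2039 (mod 2291).
Since 2039 ≠ 1, base 8 is a Fermat witness: 2291 is composite.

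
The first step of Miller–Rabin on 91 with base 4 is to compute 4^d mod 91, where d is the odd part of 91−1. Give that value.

91 − 1 = 90 = 2^1 · 45, so d = 45.
4^1 ≡ 4 (mod 91)
4^2 ≡ 4^2 = 16 ≡ 16 (mod 91)
4^4 ≡ 16^2 = 256 ≡ 74 (mod 91)
4^8 ≡ 74^2 = 5476 ≡ 16 (mod 91)
4^16 ≡ 16^2 = 256 ≡ 74 (mod 91)
4^32 ≡ 74^2 = 5476 ≡ 16 (mod 91)
45 = 32 + 8 + 4 + 1 in binary powers of 2.
So 4^45 ≡ 16 · 16 · 74 · 4 ≡ 64 (mod 91).
Squaring chain: 64; never reaches −1, so base 4 is a Miller–Rabin witness that 91 is composite.

64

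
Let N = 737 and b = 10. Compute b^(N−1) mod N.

23

10^1 ≡ 10 (mod 737)
10^2 ≡ 10^2 = 100 ≡ 100 (mod 737)
10^4 ≡ 100^2 = 10000 ≡ 419 (mod 737)
10^8 ≡ 419^2 = 175561 ≡ 155 (mod 737)
10^16 ≡ 155^2 = 24025 ≡ 441 (mod 737)
10^32 ≡ 441^2 = 194481 ≡ 650 (mod 737)
10^64 ≡ 650^2 = 422500 ≡ 199 (mod 737)
10^128 ≡ 199^2 = 39601 ≡ 540 (mod 737)
10^256 ≡ 540^2 = 291600 ≡ 485 (mod 737)
10^512 ≡ 485^2 = 235225 ≡ 122 (mod 737)
736 = 512 + 128 + 64 + 32 in binary powers of 2.
So 10^736 ≡ 122 · 540 · 199 · 650 ≡ 23 (mod 737).
Since 23 ≠ 1, base 10 is a Fermat witness: 737 is composite.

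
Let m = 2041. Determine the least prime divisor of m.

13

2041 is odd.
Digit sum 7, not divisible by 3.
Ends in 1: not divisible by 5.
7: 2041 = 7·291 + 4
11: 2041 = 11·185 + 6
13: 2041 = 13·157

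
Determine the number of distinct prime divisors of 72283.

2

72283 = 41^2 · 43
72283 = 41^2 · 43, which has 2 distinct prime factors.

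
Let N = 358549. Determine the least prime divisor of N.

358549 is odd.
Digit sum 34, not divisible by 3.
Ends in 9: not divisible by 5.
7: 358549 = 7·51221 + 2
11: 358549 = 11·32595 + 4
13: 358549 = 13·27580 + 9
17: 358549 = 17·21091 + 2
19: 358549 = 19·18871

19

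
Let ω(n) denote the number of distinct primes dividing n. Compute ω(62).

62 = 2 · 31
62 = 2 · 31, which has 2 distinct prime factors.

2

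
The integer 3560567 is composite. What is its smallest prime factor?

31

3560567 is odd.
Digit sum 32, not divisible by 3.
Ends in 7: not divisible by 5.
7: 3560567 = 7·508652 + 3
11: 3560567 = 11·323687 + 10
13: 3560567 = 13·273889 + 10
17: 3560567 = 17·209445 + 2
19: 3560567 = 19·187398 + 5
23: 3560567 = 23·154807 + 6
29: 3560567 = 29·122778 + 5
31: 3560567 = 31·114857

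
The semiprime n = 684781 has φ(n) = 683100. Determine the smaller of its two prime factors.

691

φ(n) = (p−1)(q−1) = n − (p+q) + 1, so p + q = 684781 − 683100 + 1 = 1682.
p and q are the roots of t² − 1682t + 684781 = 0.
Discriminant: 1682² − 4·684781 = 2829124 − 2739124 = 90000; √90000 = 300.
q = (1682 − 300)/2 = 691, p = (1682 + 300)/2 = 991.
Check: 691 · 991 = 684781.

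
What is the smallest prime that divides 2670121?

73

2670121 is odd.
Digit sum 19, not divisible by 3.
Ends in 1: not divisible by 5.
7: 2670121 = 7·381445 + 6
11: 2670121 = 11·242738 + 3
13: 2670121 = 13·205393 + 12
17: 2670121 = 17·157065 + 16
19: 2670121 = 19·140532 + 13
23: 2670121 = 23·116092 + 5
29: 2670121 = 29·92073 + 4
31: 2670121 = 31·86132 + 29
37: 2670121 = 37·72165 + 16
41: 2670121 = 41·65124 + 37
43: 2670121 = 43·62095 + 36
47: 2670121 = 47·56811 + 4
53: 2670121 = 53·50379 + 34
59: 2670121 = 59·45256 + 17
61: 2670121 = 61·43772 + 29
67: 2670121 = 67·39852 + 37
71: 2670121 = 71·37607 + 24
73: 2670121 = 73·36577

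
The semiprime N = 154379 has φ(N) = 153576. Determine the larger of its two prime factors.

φ(n) = (p−1)(q−1) = n − (p+q) + 1, so p + q = 154379 − 153576 + 1 = 804.
p and q are the roots of t² − 804t + 154379 = 0.
Discriminant: 804² − 4·154379 = 646416 − 617516 = 28900; √28900 = 170.
q = (804 − 170)/2 = 317, p = (804 + 170)/2 = 487.
Check: 317 · 487 = 154379.

487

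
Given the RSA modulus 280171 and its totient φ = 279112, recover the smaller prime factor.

φ(n) = (p−1)(q−1) = n − (p+q) + 1, so p + q = 280171 − 279112 + 1 = 1060.
p and q are the roots of t² − 1060t + 280171 = 0.
Discriminant: 1060² − 4·280171 = 1123600 − 1120684 = 2916; √2916 = 54.
q = (1060 − 54)/2 = 503, p = (1060 + 54)/2 = 557.
Check: 503 · 557 = 280171.

503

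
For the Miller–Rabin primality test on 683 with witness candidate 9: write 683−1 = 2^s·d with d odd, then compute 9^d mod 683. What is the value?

1

683 − 1 = 682 = 2^1 · 341, so d = 341.
9^1 ≡ 9 (mod 683)
9^2 ≡ 9^2 = 81 ≡ 81 (mod 683)
9^4 ≡ 81^2 = 6561 ≡ 414 (mod 683)
9^8 ≡ 414^2 = 171396 ≡ 646 (mod 683)
9^16 ≡ 646^2 = 417316 ≡ 3 (mod 683)
9^32 ≡ 3^2 = 9 ≡ 9 (mod 683)
9^64 ≡ 9^2 = 81 ≡ 81 (mod 683)
9^128 ≡ 81^2 = 6561 ≡ 414 (mod 683)
9^256 ≡ 414^2 = 171396 ≡ 646 (mod 683)
341 = 256 + 64 + 16 + 4 + 1 in binary powers of 2.
So 9^341 ≡ 646 · 81 · 3 · 414 · 9 ≡ 1 (mod 683).
Since 9^d ≡ 1 (mod 683), base 9 does not prove 683 composite.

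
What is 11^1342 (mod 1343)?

672

11^1 ≡ 11 (mod 1343)
11^2 ≡ 11^2 = 121 ≡ 121 (mod 1343)
11^4 ≡ 121^2 = 14641 ≡ 1211 (mod 1343)
11^8 ≡ 1211^2 = 1466521 ≡ 1308 (mod 1343)
11^16 ≡ 1308^2 = 1710864 ≡ 1225 (mod 1343)
11^32 ≡ 1225^2 = 1500625 ≡ 494 (mod 1343)
11^64 ≡ 494^2 = 244036 ≡ 953 (mod 1343)
11^128 ≡ 953^2 = 908209 ≡ 341 (mod 1343)
11^256 ≡ 341^2 = 116281 ≡ 783 (mod 1343)
11^512 ≡ 783^2 = 613089 ≡ 681 (mod 1343)
11^1024 ≡ 681^2 = 463761 ≡ 426 (mod 1343)
1342 = 1024 + 256 + 32 + 16 + 8 + 4 + 2 in binary powers of 2.
So 11^1342 ≡ 426 · 783 · 494 · 1225 · 1308 · 1211 · 121 ≡ 672 (mod 1343).
Since 672 ≠ 1, base 11 is a Fermat witness: 1343 is composite.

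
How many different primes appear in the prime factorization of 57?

57 = 3 · 19
57 = 3 · 19, which has 2 distinct prime factors.

2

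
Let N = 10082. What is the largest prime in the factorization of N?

71

10082 = 2 · 5041
5041 = 71 · 71
71 = 71 · 1
So 10082 = 2 · 71^2; the largest prime factor is 71.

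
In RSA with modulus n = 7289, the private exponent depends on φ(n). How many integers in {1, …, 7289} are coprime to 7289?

7056

Factor: 7289 = 37 · 197.
φ(7289) = (37−1) · (197−1) = 36 · 196 = 7056.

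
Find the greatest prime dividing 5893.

83

5893 = 71 · 83
83 is prime.
So 5893 = 71 · 83; the largest prime factor is 83.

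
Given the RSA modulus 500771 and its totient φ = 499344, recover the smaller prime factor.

φ(n) = (p−1)(q−1) = n − (p+q) + 1, so p + q = 500771 − 499344 + 1 = 1428.
p and q are the roots of t² − 1428t + 500771 = 0.
Discriminant: 1428² − 4·500771 = 2039184 − 2003084 = 36100; √36100 = 190.
q = (1428 − 190)/2 = 619, p = (1428 + 190)/2 = 809.
Check: 619 · 809 = 500771.

619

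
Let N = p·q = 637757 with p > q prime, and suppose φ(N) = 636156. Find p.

φ(n) = (p−1)(q−1) = n − (p+q) + 1, so p + q = 637757 − 636156 + 1 = 1602.
p and q are the roots of t² − 1602t + 637757 = 0.
Discriminant: 1602² − 4·637757 = 2566404 − 2551028 = 15376; √15376 = 124.
q = (1602 − 124)/2 = 739, p = (1602 + 124)/2 = 863.
Check: 739 · 863 = 637757.

863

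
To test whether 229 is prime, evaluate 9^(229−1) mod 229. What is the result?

1

9^1 ≡ 9 (mod 229)
9^2 ≡ 9^2 = 81 ≡ 81 (mod 229)
9^4 ≡ 81^2 = 6561 ≡ 149 (mod 229)
9^8 ≡ 149^2 = 22201 ≡ 217 (mod 229)
9^16 ≡ 217^2 = 47089 ≡ 144 (mod 229)
9^32 ≡ 144^2 = 20736 ≡ 126 (mod 229)
9^64 ≡ 126^2 = 15876 ≡ 75 (mod 229)
9^128 ≡ 75^2 = 5625 ≡ 129 (mod 229)
228 = 128 + 64 + 32 + 4 in binary powers of 2.
So 9^228 ≡ 129 · 75 · 126 · 149 ≡ 1 (mod 229).
Since the result is 1, base 9 gives no evidence that 229 is composite.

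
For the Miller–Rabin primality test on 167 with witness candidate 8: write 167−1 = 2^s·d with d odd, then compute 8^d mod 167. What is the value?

167 − 1 = 166 = 2^1 · 83, so d = 83.
8^1 ≡ 8 (mod 167)
8^2 ≡ 8^2 = 64 ≡ 64 (mod 167)
8^4 ≡ 64^2 = 4096 ≡ 88 (mod 167)
8^8 ≡ 88^2 = 7744 ≡ 62 (mod 167)
8^16 ≡ 62^2 = 3844 ≡ 3 (mod 167)
8^32 ≡ 3^2 = 9 ≡ 9 (mod 167)
8^64 ≡ 9^2 = 81 ≡ 81 (mod 167)
83 = 64 + 16 + 2 + 1 in binary powers of 2.
So 8^83 ≡ 81 · 3 · 64 · 8 ≡ 1 (mod 167).
Since 8^d ≡ 1 (mod 167), base 8 does not prove 167 composite.

1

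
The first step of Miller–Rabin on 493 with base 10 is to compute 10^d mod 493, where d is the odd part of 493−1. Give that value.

292

493 − 1 = 492 = 2^2 · 123, so d = 123.
10^1 ≡ 10 (mod 493)
10^2 ≡ 10^2 = 100 ≡ 100 (mod 493)
10^4 ≡ 100^2 = 10000 ≡ 140 (mod 493)
10^8 ≡ 140^2 = 19600 ≡ 373 (mod 493)
10^16 ≡ 373^2 = 139129 ≡ 103 (mod 493)
10^32 ≡ 103^2 = 10609 ≡ 256 (mod 493)
10^64 ≡ 256^2 = 65536 ≡ 460 (mod 493)
123 = 64 + 32 + 16 + 8 + 2 + 1 in binary powers of 2.
So 10^123 ≡ 460 · 256 · 103 · 373 · 100 · 10 ≡ 292 (mod 493).
Squaring chain: 292 → 468; never reaches −1, so base 10 is a Miller–Rabin witness that 493 is composite.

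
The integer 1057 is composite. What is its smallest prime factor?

1057 is odd.
Digit sum 13, not divisible by 3.
Ends in 7: not divisible by 5.
7: 1057 = 7·151

7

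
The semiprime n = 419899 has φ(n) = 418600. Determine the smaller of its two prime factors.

599

φ(n) = (p−1)(q−1) = n − (p+q) + 1, so p + q = 419899 − 418600 + 1 = 1300.
p and q are the roots of t² − 1300t + 419899 = 0.
Discriminant: 1300² − 4·419899 = 1690000 − 1679596 = 10404; √10404 = 102.
q = (1300 − 102)/2 = 599, p = (1300 + 102)/2 = 701.
Check: 599 · 701 = 419899.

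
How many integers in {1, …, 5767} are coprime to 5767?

5616

Factor: 5767 = 73 · 79.
φ(5767) = (73−1) · (79−1) = 72 · 78 = 5616.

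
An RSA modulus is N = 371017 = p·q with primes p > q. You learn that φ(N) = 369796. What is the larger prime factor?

φ(n) = (p−1)(q−1) = n − (p+q) + 1, so p + q = 371017 − 369796 + 1 = 1222.
p and q are the roots of t² − 1222t + 371017 = 0.
Discriminant: 1222² − 4·371017 = 1493284 − 1484068 = 9216; √9216 = 96.
q = (1222 − 96)/2 = 563, p = (1222 + 96)/2 = 659.
Check: 563 · 659 = 371017.

659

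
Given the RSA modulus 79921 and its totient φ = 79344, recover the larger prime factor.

φ(n) = (p−1)(q−1) = n − (p+q) + 1, so p + q = 79921 − 79344 + 1 = 578.
p and q are the roots of t² − 578t + 79921 = 0.
Discriminant: 578² − 4·79921 = 334084 − 319684 = 14400; √14400 = 120.
q = (578 − 120)/2 = 229, p = (578 + 120)/2 = 349.
Check: 229 · 349 = 79921.

349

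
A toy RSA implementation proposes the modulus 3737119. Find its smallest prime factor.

59

3737119 is odd.
Digit sum 31, not divisible by 3.
Ends in 9: not divisible by 5.
7: 3737119 = 7·533874 + 1
11: 3737119 = 11·339738 + 1
13: 3737119 = 13·287470 + 9
17: 3737119 = 17·219830 + 9
19: 3737119 = 19·196690 + 9
23: 3737119 = 23·162483 + 10
29: 3737119 = 29·128866 + 5
31: 3737119 = 31·120552 + 7
37: 3737119 = 37·101003 + 8
41: 3737119 = 41·91149 + 10
43: 3737119 = 43·86909 + 32
47: 3737119 = 47·79513 + 8
53: 3737119 = 53·70511 + 36
59: 3737119 = 59·63341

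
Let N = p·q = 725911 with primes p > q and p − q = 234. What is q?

Since p = q + 234, we have 725911 = q(q + 234), so q² + 234q − 725911 = 0.
Discriminant: 234² + 4·725911 = 54756 + 2903644 = 2958400; √2958400 = 1720.
q = (−234 + 1720)/2 = 743, and p = q + 234 = 977.
Check: 743 · 977 = 725911.

743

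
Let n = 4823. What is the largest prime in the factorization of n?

4823 = 7 · 689
689 = 13 · 53
53 is prime.
So 4823 = 7 · 13 · 53; the largest prime factor is 53.

53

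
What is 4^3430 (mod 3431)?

4^1 ≡ 4 (mod 3431)
4^2 ≡ 4^2 = 16 ≡ 16 (mod 3431)
4^4 ≡ 16^2 = 256 ≡ 256 (mod 3431)
4^8 ≡ 256^2 = 65536 ≡ 347 (mod 3431)
4^16 ≡ 347^2 = 120409 ≡ 324 (mod 3431)
4^32 ≡ 324^2 = 104976 ≡ 2046 (mod 3431)
4^64 ≡ 2046^2 = 4186116 ≡ 296 (mod 3431)
4^128 ≡ 296^2 = 87616 ≡ 1841 (mod 3431)
4^256 ≡ 1841^2 = 3389281 ≡ 2884 (mod 3431)
4^512 ≡ 2884^2 = 8317456 ≡ 712 (mod 3431)
4^1024 ≡ 712^2 = 506944 ≡ 2587 (mod 3431)
4^2048 ≡ 2587^2 = 6692569 ≡ 2119 (mod 3431)
3430 = 2048 + 1024 + 256 + 64 + 32 + 4 + 2 in binary powers of 2.
So 4^3430 ≡ 2119 · 2587 · 2884 · 296 · 2046 · 256 · 16 ≡ 1756 (mod 3431).
Since 1756 ≠ 1, base 4 is a Fermat witness: 3431 is composite.

1756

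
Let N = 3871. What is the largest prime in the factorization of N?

79

3871 = 7 · 553
553 = 7 · 79
79 is prime.
So 3871 = 7^2 · 79; the largest prime factor is 79.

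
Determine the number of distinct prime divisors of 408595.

5

408595 = 5 · 81719
81719 = 11 · 7429
7429 = 17 · 437
437 = 19 · 23
408595 = 5 · 11 · 17 · 19 · 23, which has 5 distinct prime factors.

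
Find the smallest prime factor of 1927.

41

1927 is odd.
Digit sum 19, not divisible by 3.
Ends in 7: not divisible by 5.
7: 1927 = 7·275 + 2
11: 1927 = 11·175 + 2
13: 1927 = 13·148 + 3
17: 1927 = 17·113 + 6
19: 1927 = 19·101 + 8
23: 1927 = 23·83 + 18
29: 1927 = 29·66 + 13
31: 1927 = 31·62 + 5
37: 1927 = 37·52 + 3
41: 1927 = 41·47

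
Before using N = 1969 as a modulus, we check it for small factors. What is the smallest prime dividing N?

11

1969 is odd.
Digit sum 25, not divisible by 3.
Ends in 9: not divisible by 5.
7: 1969 = 7·281 + 2
11: 1969 = 11·179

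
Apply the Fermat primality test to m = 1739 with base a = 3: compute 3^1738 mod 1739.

3^1 ≡ 3 (mod 1739)
3^2 ≡ 3^2 = 9 ≡ 9 (mod 1739)
3^4 ≡ 9^2 = 81 ≡ 81 (mod 1739)
3^8 ≡ 81^2 = 6561 ≡ 1344 (mod 1739)
3^16 ≡ 1344^2 = 1806336 ≡ 1254 (mod 1739)
3^32 ≡ 1254^2 = 1572516 ≡ 460 (mod 1739)
3^64 ≡ 460^2 = 211600 ≡ 1181 (mod 1739)
3^128 ≡ 1181^2 = 1394761 ≡ 83 (mod 1739)
3^256 ≡ 83^2 = 6889 ≡ 1672 (mod 1739)
3^512 ≡ 1672^2 = 2795584 ≡ 1011 (mod 1739)
3^1024 ≡ 1011^2 = 1022121 ≡ 1328 (mod 1739)
1738 = 1024 + 512 + 128 + 64 + 8 + 2 in binary powers of 2.
So 3^1738 ≡ 1328 · 1011 · 83 · 1181 · 1344 · 9 ≡ 1070 (mod 1739).
Since 1070 ≠ 1, base 3 is a Fermat witness: 1739 is composite.

1070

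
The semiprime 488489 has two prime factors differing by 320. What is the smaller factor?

Since p = q + 320, we have 488489 = q(q + 320), so q² + 320q − 488489 = 0.
Discriminant: 320² + 4·488489 = 102400 + 1953956 = 2056356; √2056356 = 1434.
q = (−320 + 1434)/2 = 557, and p = q + 320 = 877.
Check: 557 · 877 = 488489.

557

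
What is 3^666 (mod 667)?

3^1 ≡ 3 (mod 667)
3^2 ≡ 3^2 = 9 ≡ 9 (mod 667)
3^4 ≡ 9^2 = 81 ≡ 81 (mod 667)
3^8 ≡ 81^2 = 6561 ≡ 558 (mod 667)
3^16 ≡ 558^2 = 311364 ≡ 542 (mod 667)
3^32 ≡ 542^2 = 293764 ≡ 284 (mod 667)
3^64 ≡ 284^2 = 80656 ≡ 616 (mod 667)
3^128 ≡ 616^2 = 379456 ≡ 600 (mod 667)
3^256 ≡ 600^2 = 360000 ≡ 487 (mod 667)
3^512 ≡ 487^2 = 237169 ≡ 384 (mod 667)
666 = 512 + 128 + 16 + 8 + 2 in binary powers of 2.
So 3^666 ≡ 384 · 600 · 542 · 558 · 9 ≡ 660 (mod 667).
Since 660 ≠ 1, base 3 is a Fermat witness: 667 is composite.

660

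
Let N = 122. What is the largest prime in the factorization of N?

122 = 2 · 61
61 is prime.
So 122 = 2 · 61; the largest prime factor is 61.

61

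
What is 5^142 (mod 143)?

25

5^1 ≡ 5 (mod 143)
5^2 ≡ 5^2 = 25 ≡ 25 (mod 143)
5^4 ≡ 25^2 = 625 ≡ 53 (mod 143)
5^8 ≡ 53^2 = 2809 ≡ 92 (mod 143)
5^16 ≡ 92^2 = 8464 ≡ 27 (mod 143)
5^32 ≡ 27^2 = 729 ≡ 14 (mod 143)
5^64 ≡ 14^2 = 196 ≡ 53 (mod 143)
5^128 ≡ 53^2 = 2809 ≡ 92 (mod 143)
142 = 128 + 8 + 4 + 2 in binary powers of 2.
So 5^142 ≡ 92 · 92 · 53 · 25 ≡ 25 (mod 143).
Since 25 ≠ 1, base 5 is a Fermat witness: 143 is composite.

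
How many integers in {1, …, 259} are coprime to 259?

216

Factor: 259 = 7 · 37.
φ(259) = (7−1) · (37−1) = 6 · 36 = 216.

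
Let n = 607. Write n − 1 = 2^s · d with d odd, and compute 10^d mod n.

606

607 − 1 = 606 = 2^1 · 303, so d = 303.
10^1 ≡ 10 (mod 607)
10^2 ≡ 10^2 = 100 ≡ 100 (mod 607)
10^4 ≡ 100^2 = 10000 ≡ 288 (mod 607)
10^8 ≡ 288^2 = 82944 ≡ 392 (mod 607)
10^16 ≡ 392^2 = 153664 ≡ 93 (mod 607)
10^32 ≡ 93^2 = 8649 ≡ 151 (mod 607)
10^64 ≡ 151^2 = 22801 ≡ 342 (mod 607)
10^128 ≡ 342^2 = 116964 ≡ 420 (mod 607)
10^256 ≡ 420^2 = 176400 ≡ 370 (mod 607)
303 = 256 + 32 + 8 + 4 + 2 + 1 in binary powers of 2.
So 10^303 ≡ 370 · 151 · 392 · 288 · 100 · 10 ≡ 606 (mod 607).
Since 10^d ≡ 606 (mod 607), base 10 does not prove 607 composite.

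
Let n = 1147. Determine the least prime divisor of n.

1147 is odd.
Digit sum 13, not divisible by 3.
Ends in 7: not divisible by 5.
7: 1147 = 7·163 + 6
11: 1147 = 11·104 + 3
13: 1147 = 13·88 + 3
17: 1147 = 17·67 + 8
19: 1147 = 19·60 + 7
23: 1147 = 23·49 + 20
29: 1147 = 29·39 + 16
31: 1147 = 31·37

31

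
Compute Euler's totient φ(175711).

165312

Factor: 175711 = 29 · 73 · 83.
φ(175711) = (29−1) · (73−1) · (83−1) = 28 · 72 · 82 = 165312.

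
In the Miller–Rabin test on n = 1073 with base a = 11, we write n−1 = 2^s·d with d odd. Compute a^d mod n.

677

1073 − 1 = 1072 = 2^4 · 67, so d = 67.
11^1 ≡ 11 (mod 1073)
11^2 ≡ 11^2 = 121 ≡ 121 (mod 1073)
11^4 ≡ 121^2 = 14641 ≡ 692 (mod 1073)
11^8 ≡ 692^2 = 478864 ≡ 306 (mod 1073)
11^16 ≡ 306^2 = 93636 ≡ 285 (mod 1073)
11^32 ≡ 285^2 = 81225 ≡ 750 (mod 1073)
11^64 ≡ 750^2 = 562500 ≡ 248 (mod 1073)
67 = 64 + 2 + 1 in binary powers of 2.
So 11^67 ≡ 248 · 121 · 11 ≡ 677 (mod 1073).
Squaring chain: 677 → 158 → 285 → 750; never reaches −1, so base 11 is a Miller–Rabin witness that 1073 is composite.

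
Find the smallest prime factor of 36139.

71

36139 is odd.
Digit sum 22, not divisible by 3.
Ends in 9: not divisible by 5.
7: 36139 = 7·5162 + 5
11: 36139 = 11·3285 + 4
13: 36139 = 13·2779 + 12
17: 36139 = 17·2125 + 14
19: 36139 = 19·1902 + 1
23: 36139 = 23·1571 + 6
29: 36139 = 29·1246 + 5
31: 36139 = 31·1165 + 24
37: 36139 = 37·976 + 27
41: 36139 = 41·881 + 18
43: 36139 = 43·840 + 19
47: 36139 = 47·768 + 43
53: 36139 = 53·681 + 46
59: 36139 = 59·612 + 31
61: 36139 = 61·592 + 27
67: 36139 = 67·539 + 26
71: 36139 = 71·509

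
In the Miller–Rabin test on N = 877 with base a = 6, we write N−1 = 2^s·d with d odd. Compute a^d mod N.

877 − 1 = 876 = 2^2 · 219, so d = 219.
6^1 ≡ 6 (mod 877)
6^2 ≡ 6^2 = 36 ≡ 36 (mod 877)
6^4 ≡ 36^2 = 1296 ≡ 419 (mod 877)
6^8 ≡ 419^2 = 175561 ≡ 161 (mod 877)
6^16 ≡ 161^2 = 25921 ≡ 488 (mod 877)
6^32 ≡ 488^2 = 238144 ≡ 477 (mod 877)
6^64 ≡ 477^2 = 227529 ≡ 386 (mod 877)
6^128 ≡ 386^2 = 148996 ≡ 783 (mod 877)
219 = 128 + 64 + 16 + 8 + 2 + 1 in binary powers of 2.
So 6^219 ≡ 783 · 386 · 488 · 161 · 36 · 6 ≡ 726 (mod 877).
Squaring chain: 726 → 876; reaches −1, so base 6 does not prove 877 composite.

726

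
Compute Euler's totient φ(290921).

269568

Factor: 290921 = 17 · 109 · 157.
φ(290921) = (17−1) · (109−1) · (157−1) = 16 · 108 · 156 = 269568.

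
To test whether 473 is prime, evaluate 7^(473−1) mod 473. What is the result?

423

7^1 ≡ 7 (mod 473)
7^2 ≡ 7^2 = 49 ≡ 49 (mod 473)
7^4 ≡ 49^2 = 2401 ≡ 36 (mod 473)
7^8 ≡ 36^2 = 1296 ≡ 350 (mod 473)
7^16 ≡ 350^2 = 122500 ≡ 466 (mod 473)
7^32 ≡ 466^2 = 217156 ≡ 49 (mod 473)
7^64 ≡ 49^2 = 2401 ≡ 36 (mod 473)
7^128 ≡ 36^2 = 1296 ≡ 350 (mod 473)
7^256 ≡ 350^2 = 122500 ≡ 466 (mod 473)
472 = 256 + 128 + 64 + 16 + 8 in binary powers of 2.
So 7^472 ≡ 466 · 350 · 36 · 466 · 350 ≡ 423 (mod 473).
Since 423 ≠ 1, base 7 is a Fermat witness: 473 is composite.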